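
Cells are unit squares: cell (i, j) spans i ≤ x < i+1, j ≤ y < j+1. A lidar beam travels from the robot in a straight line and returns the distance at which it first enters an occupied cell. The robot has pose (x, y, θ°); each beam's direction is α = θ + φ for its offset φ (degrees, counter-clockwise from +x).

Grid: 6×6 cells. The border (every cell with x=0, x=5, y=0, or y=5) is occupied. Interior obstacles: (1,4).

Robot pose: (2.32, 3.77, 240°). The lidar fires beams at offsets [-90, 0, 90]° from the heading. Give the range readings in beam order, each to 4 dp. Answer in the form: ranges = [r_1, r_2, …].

beam 1: φ=-90°, α=150°
  d=(-0.8660,0.5000)  start (2,3)  tX=0.3695 tY=0.4600  stride 1/|dx|=1.1547 1/|dy|=2.0000
    cross x-line → (1,3), t=0.3695
    cross y-line → (1,4), t=0.4600 (wall)
  → r_1 = 0.4600
beam 2: φ=0°, α=240°
  d=(-0.5000,-0.8660)  start (2,3)  tX=0.6400 tY=0.8891  stride 1/|dx|=2.0000 1/|dy|=1.1547
    cross x-line → (1,3), t=0.6400
    cross y-line → (1,2), t=0.8891
    cross y-line → (1,1), t=2.0438
    cross x-line → (0,1), t=2.6400 (wall)
  → r_2 = 2.6400
beam 3: φ=90°, α=330°
  d=(0.8660,-0.5000)  start (2,3)  tX=0.7852 tY=1.5400  stride 1/|dx|=1.1547 1/|dy|=2.0000
    cross x-line → (3,3), t=0.7852
    cross y-line → (3,2), t=1.5400
    cross x-line → (4,2), t=1.9399
    cross x-line → (5,2), t=3.0946 (wall)
  → r_3 = 3.0946

ranges = [0.4600, 2.6400, 3.0946]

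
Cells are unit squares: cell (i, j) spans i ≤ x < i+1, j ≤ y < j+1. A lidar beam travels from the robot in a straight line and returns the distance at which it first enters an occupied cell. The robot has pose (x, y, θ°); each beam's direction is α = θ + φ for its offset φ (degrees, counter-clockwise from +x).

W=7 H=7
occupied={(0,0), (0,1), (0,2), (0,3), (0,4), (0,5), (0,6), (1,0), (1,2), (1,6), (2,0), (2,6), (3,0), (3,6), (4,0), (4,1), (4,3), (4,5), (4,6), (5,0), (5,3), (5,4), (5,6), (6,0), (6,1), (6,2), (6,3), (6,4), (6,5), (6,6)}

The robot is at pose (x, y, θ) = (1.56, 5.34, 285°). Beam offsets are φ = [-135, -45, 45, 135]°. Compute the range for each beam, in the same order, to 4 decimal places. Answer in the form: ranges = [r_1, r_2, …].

ranges = [0.6466, 1.1200, 2.8175, 0.7621]

beam 1: φ=-135°, α=150°
  dir = (cos 150°, sin 150°) = (-0.8660, 0.5000); from cell (1,5)
  next x-line at t=0.6466, next y-line at t=1.3200; Δt_x=1.1547, Δt_y=2.0000
    x: enter (0,5) at t=0.6466 ← occupied
  → r_1 = 0.6466
beam 2: φ=-45°, α=240°
  dir = (cos 240°, sin 240°) = (-0.5000, -0.8660); from cell (1,5)
  next x-line at t=1.1200, next y-line at t=0.3926; Δt_x=2.0000, Δt_y=1.1547
    y: enter (1,4) at t=0.3926
    x: enter (0,4) at t=1.1200 ← occupied
  → r_2 = 1.1200
beam 3: φ=45°, α=330°
  dir = (cos 330°, sin 330°) = (0.8660, -0.5000); from cell (1,5)
  next x-line at t=0.5081, next y-line at t=0.6800; Δt_x=1.1547, Δt_y=2.0000
    x: enter (2,5) at t=0.5081
    y: enter (2,4) at t=0.6800
    x: enter (3,4) at t=1.6628
    y: enter (3,3) at t=2.6800
    x: enter (4,3) at t=2.8175 ← occupied
  → r_3 = 2.8175
beam 4: φ=135°, α=60°
  dir = (cos 60°, sin 60°) = (0.5000, 0.8660); from cell (1,5)
  next x-line at t=0.8800, next y-line at t=0.7621; Δt_x=2.0000, Δt_y=1.1547
    y: enter (1,6) at t=0.7621 ← occupied
  → r_4 = 0.7621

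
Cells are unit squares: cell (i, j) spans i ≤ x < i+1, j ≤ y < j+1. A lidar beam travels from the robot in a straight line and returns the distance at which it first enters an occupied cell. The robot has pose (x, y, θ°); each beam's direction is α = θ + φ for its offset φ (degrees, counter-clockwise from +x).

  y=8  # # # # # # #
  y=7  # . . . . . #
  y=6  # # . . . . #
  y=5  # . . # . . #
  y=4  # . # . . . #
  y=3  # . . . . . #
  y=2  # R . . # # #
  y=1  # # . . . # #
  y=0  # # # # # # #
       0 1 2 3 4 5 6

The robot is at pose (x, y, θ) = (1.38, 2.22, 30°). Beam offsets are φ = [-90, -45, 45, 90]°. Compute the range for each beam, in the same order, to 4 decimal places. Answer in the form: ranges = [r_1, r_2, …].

ranges = [0.2540, 3.7477, 2.3955, 0.7600]

beam 1: φ=-90°, α=300°
  dir = (cos 300°, sin 300°) = (0.5000, -0.8660); from cell (1,2)
  next x-line at t=1.2400, next y-line at t=0.2540; Δt_x=2.0000, Δt_y=1.1547
    y: enter (1,1) at t=0.2540 ← occupied
  → r_1 = 0.2540
beam 2: φ=-45°, α=345°
  dir = (cos 345°, sin 345°) = (0.9659, -0.2588); from cell (1,2)
  next x-line at t=0.6419, next y-line at t=0.8500; Δt_x=1.0353, Δt_y=3.8637
    x: enter (2,2) at t=0.6419
    y: enter (2,1) at t=0.8500
    x: enter (3,1) at t=1.6771
    x: enter (4,1) at t=2.7124
    x: enter (5,1) at t=3.7477 ← occupied
  → r_2 = 3.7477
beam 3: φ=45°, α=75°
  dir = (cos 75°, sin 75°) = (0.2588, 0.9659); from cell (1,2)
  next x-line at t=2.3955, next y-line at t=0.8075; Δt_x=3.8637, Δt_y=1.0353
    y: enter (1,3) at t=0.8075
    y: enter (1,4) at t=1.8428
    x: enter (2,4) at t=2.3955 ← occupied
  → r_3 = 2.3955
beam 4: φ=90°, α=120°
  dir = (cos 120°, sin 120°) = (-0.5000, 0.8660); from cell (1,2)
  next x-line at t=0.7600, next y-line at t=0.9007; Δt_x=2.0000, Δt_y=1.1547
    x: enter (0,2) at t=0.7600 ← occupied
  → r_4 = 0.7600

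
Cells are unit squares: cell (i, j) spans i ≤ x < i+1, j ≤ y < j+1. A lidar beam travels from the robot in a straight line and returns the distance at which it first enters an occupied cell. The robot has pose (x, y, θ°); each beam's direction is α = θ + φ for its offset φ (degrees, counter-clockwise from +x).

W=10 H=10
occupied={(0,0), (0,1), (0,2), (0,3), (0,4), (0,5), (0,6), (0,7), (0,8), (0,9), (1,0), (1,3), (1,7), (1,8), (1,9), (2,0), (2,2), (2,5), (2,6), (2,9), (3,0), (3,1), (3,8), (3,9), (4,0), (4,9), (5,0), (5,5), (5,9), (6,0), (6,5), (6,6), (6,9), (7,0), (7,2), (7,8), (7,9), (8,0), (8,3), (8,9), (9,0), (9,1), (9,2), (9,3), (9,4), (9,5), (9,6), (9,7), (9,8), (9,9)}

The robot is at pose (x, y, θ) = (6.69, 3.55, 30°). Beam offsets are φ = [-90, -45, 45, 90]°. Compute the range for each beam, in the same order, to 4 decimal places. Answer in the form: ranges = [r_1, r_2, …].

beam 1: φ=-90°, α=300°
  direction (0.5000, -0.8660); cell (6,3); t to first gridline: x 0.6200, y 0.6351 (then +2.0000 / +1.1547)
    (7,3) via x @ 0.6200
    (7,2) via y @ 0.6351  # hit
  → r_1 = 0.6351
beam 2: φ=-45°, α=345°
  direction (0.9659, -0.2588); cell (6,3); t to first gridline: x 0.3209, y 2.1250 (then +1.0353 / +3.8637)
    (7,3) via x @ 0.3209
    (8,3) via x @ 1.3562  # hit
  → r_2 = 1.3562
beam 3: φ=45°, α=75°
  direction (0.2588, 0.9659); cell (6,3); t to first gridline: x 1.1977, y 0.4659 (then +3.8637 / +1.0353)
    (6,4) via y @ 0.4659
    (7,4) via x @ 1.1977
    (7,5) via y @ 1.5012
    (7,6) via y @ 2.5364
    (7,7) via y @ 3.5717
    (7,8) via y @ 4.6070  # hit
  → r_3 = 4.6070
beam 4: φ=90°, α=120°
  direction (-0.5000, 0.8660); cell (6,3); t to first gridline: x 1.3800, y 0.5196 (then +2.0000 / +1.1547)
    (6,4) via y @ 0.5196
    (5,4) via x @ 1.3800
    (5,5) via y @ 1.6743  # hit
  → r_4 = 1.6743

ranges = [0.6351, 1.3562, 4.6070, 1.6743]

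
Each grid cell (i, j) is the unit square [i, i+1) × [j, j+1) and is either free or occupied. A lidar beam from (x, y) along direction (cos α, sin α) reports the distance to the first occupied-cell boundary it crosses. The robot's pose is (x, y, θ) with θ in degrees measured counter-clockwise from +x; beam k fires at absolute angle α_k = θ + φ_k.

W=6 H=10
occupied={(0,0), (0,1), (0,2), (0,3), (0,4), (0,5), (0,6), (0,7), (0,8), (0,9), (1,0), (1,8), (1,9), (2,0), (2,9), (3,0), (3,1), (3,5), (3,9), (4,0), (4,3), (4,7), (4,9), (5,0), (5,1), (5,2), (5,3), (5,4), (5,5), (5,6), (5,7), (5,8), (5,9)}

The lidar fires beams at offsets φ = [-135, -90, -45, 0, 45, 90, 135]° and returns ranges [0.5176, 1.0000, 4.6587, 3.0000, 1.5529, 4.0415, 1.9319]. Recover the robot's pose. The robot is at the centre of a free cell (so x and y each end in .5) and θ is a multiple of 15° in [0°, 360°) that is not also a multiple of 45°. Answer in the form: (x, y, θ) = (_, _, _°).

Enumerate (i+0.5, j+0.5, θ) over the 27 free cells and 16 admissible headings. For each, cast all 7 beams and compare to the given ranges.
  (4.5, 6.5, 75°): beam 1 = 1.0000 ≠ 0.5176 ✗
  (2.5, 4.5, 150°): beam 1 = 2.5882 ≠ 0.5176 ✗
  (2.5, 6.5, 15°): beam 1 = 3.0000 ≠ 0.5176 ✗
  (3.5, 6.5, 330°): beam 1 = 2.5882 ≠ 0.5176 ✗
  (4.5, 1.5, 300°): beam 2 = 0.5774 ≠ 1.0000 ✗
  …
  (1.5, 5.5, 330°): r_1=0.5176, r_2=1.0000, r_3=4.6587, r_4=3.0000, r_5=1.5529, r_6=4.0415, r_7=1.9319 — all match ✓
No second candidate reproduces the full scan.

(x, y, θ) = (1.5, 5.5, 330°)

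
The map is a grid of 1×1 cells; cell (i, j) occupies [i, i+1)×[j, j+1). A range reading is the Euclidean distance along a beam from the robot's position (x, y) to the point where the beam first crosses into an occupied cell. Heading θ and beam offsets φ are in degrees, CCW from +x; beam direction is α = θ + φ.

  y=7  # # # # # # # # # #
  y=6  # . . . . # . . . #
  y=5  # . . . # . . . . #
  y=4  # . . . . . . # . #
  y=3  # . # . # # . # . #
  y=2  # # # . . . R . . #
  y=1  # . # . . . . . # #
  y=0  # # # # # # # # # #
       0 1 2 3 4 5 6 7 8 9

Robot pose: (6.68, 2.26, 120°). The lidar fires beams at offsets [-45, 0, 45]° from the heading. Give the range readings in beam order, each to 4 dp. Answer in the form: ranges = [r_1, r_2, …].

beam 1: φ=-45°, α=75°
  cosα=0.2588 sinα=0.9659 | (6,2) | tMaxX 1.2364 tMaxY 0.7661 | tΔX 3.8637 tΔY 1.0353
    t=0.7661 [y] (6,3)
    t=1.2364 [x] (7,3) — stop
  → r_1 = 1.2364
beam 2: φ=0°, α=120°
  cosα=-0.5000 sinα=0.8660 | (6,2) | tMaxX 1.3600 tMaxY 0.8545 | tΔX 2.0000 tΔY 1.1547
    t=0.8545 [y] (6,3)
    t=1.3600 [x] (5,3) — stop
  → r_2 = 1.3600
beam 3: φ=45°, α=165°
  cosα=-0.9659 sinα=0.2588 | (6,2) | tMaxX 0.7040 tMaxY 2.8591 | tΔX 1.0353 tΔY 3.8637
    t=0.7040 [x] (5,2)
    t=1.7393 [x] (4,2)
    t=2.7745 [x] (3,2)
    t=2.8591 [y] (3,3)
    t=3.8098 [x] (2,3) — stop
  → r_3 = 3.8098

ranges = [1.2364, 1.3600, 3.8098]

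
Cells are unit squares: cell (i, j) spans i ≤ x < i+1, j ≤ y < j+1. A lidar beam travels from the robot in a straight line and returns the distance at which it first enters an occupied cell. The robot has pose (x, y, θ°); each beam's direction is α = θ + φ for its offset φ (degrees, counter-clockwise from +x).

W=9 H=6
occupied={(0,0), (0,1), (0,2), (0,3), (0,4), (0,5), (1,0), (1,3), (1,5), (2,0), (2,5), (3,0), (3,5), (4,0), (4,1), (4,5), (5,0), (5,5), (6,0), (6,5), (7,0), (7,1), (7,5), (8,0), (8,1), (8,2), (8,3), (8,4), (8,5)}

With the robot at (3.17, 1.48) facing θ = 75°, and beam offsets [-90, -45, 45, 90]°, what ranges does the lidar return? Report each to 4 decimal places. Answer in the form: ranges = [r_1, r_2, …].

ranges = [0.8593, 0.9584, 2.3400, 2.2465]

beam 1: φ=-90°, α=345°
  dir = (cos 345°, sin 345°) = (0.9659, -0.2588); from cell (3,1)
  next x-line at t=0.8593, next y-line at t=1.8546; Δt_x=1.0353, Δt_y=3.8637
    x: enter (4,1) at t=0.8593 ← occupied
  → r_1 = 0.8593
beam 2: φ=-45°, α=30°
  dir = (cos 30°, sin 30°) = (0.8660, 0.5000); from cell (3,1)
  next x-line at t=0.9584, next y-line at t=1.0400; Δt_x=1.1547, Δt_y=2.0000
    x: enter (4,1) at t=0.9584 ← occupied
  → r_2 = 0.9584
beam 3: φ=45°, α=120°
  dir = (cos 120°, sin 120°) = (-0.5000, 0.8660); from cell (3,1)
  next x-line at t=0.3400, next y-line at t=0.6004; Δt_x=2.0000, Δt_y=1.1547
    x: enter (2,1) at t=0.3400
    y: enter (2,2) at t=0.6004
    y: enter (2,3) at t=1.7551
    x: enter (1,3) at t=2.3400 ← occupied
  → r_3 = 2.3400
beam 4: φ=90°, α=165°
  dir = (cos 165°, sin 165°) = (-0.9659, 0.2588); from cell (3,1)
  next x-line at t=0.1760, next y-line at t=2.0091; Δt_x=1.0353, Δt_y=3.8637
    x: enter (2,1) at t=0.1760
    x: enter (1,1) at t=1.2113
    y: enter (1,2) at t=2.0091
    x: enter (0,2) at t=2.2465 ← occupied
  → r_4 = 2.2465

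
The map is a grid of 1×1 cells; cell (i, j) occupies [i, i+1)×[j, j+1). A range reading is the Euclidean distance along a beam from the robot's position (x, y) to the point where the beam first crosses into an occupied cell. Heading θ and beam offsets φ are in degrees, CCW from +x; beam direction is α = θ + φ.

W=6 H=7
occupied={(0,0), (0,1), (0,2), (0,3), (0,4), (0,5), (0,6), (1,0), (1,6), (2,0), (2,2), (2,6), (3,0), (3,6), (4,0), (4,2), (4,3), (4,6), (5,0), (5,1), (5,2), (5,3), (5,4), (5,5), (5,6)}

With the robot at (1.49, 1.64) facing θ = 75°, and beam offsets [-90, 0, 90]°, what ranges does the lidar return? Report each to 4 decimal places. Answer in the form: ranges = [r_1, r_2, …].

beam 1: φ=-90°, α=345°
  direction (0.9659, -0.2588); cell (1,1); t to first gridline: x 0.5280, y 2.4728 (then +1.0353 / +3.8637)
    (2,1) via x @ 0.5280
    (3,1) via x @ 1.5633
    (3,0) via y @ 2.4728  # hit
  → r_1 = 2.4728
beam 2: φ=0°, α=75°
  direction (0.2588, 0.9659); cell (1,1); t to first gridline: x 1.9705, y 0.3727 (then +3.8637 / +1.0353)
    (1,2) via y @ 0.3727
    (1,3) via y @ 1.4080
    (2,3) via x @ 1.9705
    (2,4) via y @ 2.4433
    (2,5) via y @ 3.4785
    (2,6) via y @ 4.5138  # hit
  → r_2 = 4.5138
beam 3: φ=90°, α=165°
  direction (-0.9659, 0.2588); cell (1,1); t to first gridline: x 0.5073, y 1.3909 (then +1.0353 / +3.8637)
    (0,1) via x @ 0.5073  # hit
  → r_3 = 0.5073

ranges = [2.4728, 4.5138, 0.5073]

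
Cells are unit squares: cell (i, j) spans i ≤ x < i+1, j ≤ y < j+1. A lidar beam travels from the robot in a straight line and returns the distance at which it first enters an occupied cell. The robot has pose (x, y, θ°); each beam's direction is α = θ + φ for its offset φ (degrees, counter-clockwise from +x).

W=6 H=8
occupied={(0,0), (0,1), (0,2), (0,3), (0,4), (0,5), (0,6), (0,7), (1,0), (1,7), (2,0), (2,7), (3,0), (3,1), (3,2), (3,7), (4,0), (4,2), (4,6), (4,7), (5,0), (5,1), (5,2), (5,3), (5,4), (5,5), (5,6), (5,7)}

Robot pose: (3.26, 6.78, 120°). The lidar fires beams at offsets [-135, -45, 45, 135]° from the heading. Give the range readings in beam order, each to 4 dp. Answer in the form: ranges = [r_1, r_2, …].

beam 1: φ=-135°, α=345°
  direction (0.9659, -0.2588); cell (3,6); t to first gridline: x 0.7661, y 3.0137 (then +1.0353 / +3.8637)
    (4,6) via x @ 0.7661  # hit
  → r_1 = 0.7661
beam 2: φ=-45°, α=75°
  direction (0.2588, 0.9659); cell (3,6); t to first gridline: x 2.8591, y 0.2278 (then +3.8637 / +1.0353)
    (3,7) via y @ 0.2278  # hit
  → r_2 = 0.2278
beam 3: φ=45°, α=165°
  direction (-0.9659, 0.2588); cell (3,6); t to first gridline: x 0.2692, y 0.8500 (then +1.0353 / +3.8637)
    (2,6) via x @ 0.2692
    (2,7) via y @ 0.8500  # hit
  → r_3 = 0.8500
beam 4: φ=135°, α=255°
  direction (-0.2588, -0.9659); cell (3,6); t to first gridline: x 1.0046, y 0.8075 (then +3.8637 / +1.0353)
    (3,5) via y @ 0.8075
    (2,5) via x @ 1.0046
    (2,4) via y @ 1.8428
    (2,3) via y @ 2.8781
    (2,2) via y @ 3.9133
    (1,2) via x @ 4.8683
    (1,1) via y @ 4.9486
    (1,0) via y @ 5.9839  # hit
  → r_4 = 5.9839

ranges = [0.7661, 0.2278, 0.8500, 5.9839]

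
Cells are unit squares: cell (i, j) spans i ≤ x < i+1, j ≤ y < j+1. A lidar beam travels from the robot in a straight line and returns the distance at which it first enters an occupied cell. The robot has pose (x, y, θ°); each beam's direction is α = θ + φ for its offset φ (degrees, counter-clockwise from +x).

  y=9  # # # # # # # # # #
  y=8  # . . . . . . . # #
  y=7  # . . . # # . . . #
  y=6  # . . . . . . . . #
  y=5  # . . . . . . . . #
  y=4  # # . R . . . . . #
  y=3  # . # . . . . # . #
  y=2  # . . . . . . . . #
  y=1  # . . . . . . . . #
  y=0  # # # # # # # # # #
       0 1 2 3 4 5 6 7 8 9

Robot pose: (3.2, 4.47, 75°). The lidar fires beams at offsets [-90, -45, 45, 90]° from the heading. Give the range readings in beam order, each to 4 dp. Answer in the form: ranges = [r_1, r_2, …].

beam 1: φ=-90°, α=345°
  dir = (cos 345°, sin 345°) = (0.9659, -0.2588); from cell (3,4)
  next x-line at t=0.8282, next y-line at t=1.8159; Δt_x=1.0353, Δt_y=3.8637
    x: enter (4,4) at t=0.8282
    y: enter (4,3) at t=1.8159
    x: enter (5,3) at t=1.8635
    x: enter (6,3) at t=2.8988
    x: enter (7,3) at t=3.9340 ← occupied
  → r_1 = 3.9340
beam 2: φ=-45°, α=30°
  dir = (cos 30°, sin 30°) = (0.8660, 0.5000); from cell (3,4)
  next x-line at t=0.9238, next y-line at t=1.0600; Δt_x=1.1547, Δt_y=2.0000
    x: enter (4,4) at t=0.9238
    y: enter (4,5) at t=1.0600
    x: enter (5,5) at t=2.0785
    y: enter (5,6) at t=3.0600
    x: enter (6,6) at t=3.2332
    x: enter (7,6) at t=4.3879
    y: enter (7,7) at t=5.0600
    x: enter (8,7) at t=5.5426
    x: enter (9,7) at t=6.6973 ← occupied
  → r_2 = 6.6973
beam 3: φ=45°, α=120°
  dir = (cos 120°, sin 120°) = (-0.5000, 0.8660); from cell (3,4)
  next x-line at t=0.4000, next y-line at t=0.6120; Δt_x=2.0000, Δt_y=1.1547
    x: enter (2,4) at t=0.4000
    y: enter (2,5) at t=0.6120
    y: enter (2,6) at t=1.7667
    x: enter (1,6) at t=2.4000
    y: enter (1,7) at t=2.9214
    y: enter (1,8) at t=4.0761
    x: enter (0,8) at t=4.4000 ← occupied
  → r_3 = 4.4000
beam 4: φ=90°, α=165°
  dir = (cos 165°, sin 165°) = (-0.9659, 0.2588); from cell (3,4)
  next x-line at t=0.2071, next y-line at t=2.0478; Δt_x=1.0353, Δt_y=3.8637
    x: enter (2,4) at t=0.2071
    x: enter (1,4) at t=1.2423 ← occupied
  → r_4 = 1.2423

ranges = [3.9340, 6.6973, 4.4000, 1.2423]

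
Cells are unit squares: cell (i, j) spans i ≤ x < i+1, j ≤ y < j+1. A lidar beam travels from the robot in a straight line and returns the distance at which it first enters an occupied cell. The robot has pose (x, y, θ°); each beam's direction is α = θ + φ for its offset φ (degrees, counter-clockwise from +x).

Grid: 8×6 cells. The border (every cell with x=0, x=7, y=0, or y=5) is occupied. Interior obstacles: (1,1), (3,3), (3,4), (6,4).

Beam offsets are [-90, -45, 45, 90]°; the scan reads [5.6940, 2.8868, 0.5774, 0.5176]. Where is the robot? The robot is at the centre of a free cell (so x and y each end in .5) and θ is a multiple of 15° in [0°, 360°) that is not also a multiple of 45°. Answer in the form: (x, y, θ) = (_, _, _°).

(x, y, θ) = (6.5, 3.5, 285°)

Enumerate (i+0.5, j+0.5, θ) over the 20 free cells and 16 admissible headings. For each, cast all 4 beams and compare to the given ranges.
  (1.5, 2.5, 285°): beam 1 = 0.5176 ≠ 5.6940 ✗
  (2.5, 1.5, 150°): beam 1 = 1.7321 ≠ 5.6940 ✗
  (6.5, 1.5, 150°): beam 1 = 1.0000 ≠ 5.6940 ✗
  (4.5, 1.5, 195°): beam 1 = 1.9319 ≠ 5.6940 ✗
  (3.5, 1.5, 105°): beam 1 = 3.6235 ≠ 5.6940 ✗
  …
  (6.5, 3.5, 285°): r_1=5.6940, r_2=2.8868, r_3=0.5774, r_4=0.5176 — all match ✓
Unique over the lattice → pose = (6.5, 3.5, 285°).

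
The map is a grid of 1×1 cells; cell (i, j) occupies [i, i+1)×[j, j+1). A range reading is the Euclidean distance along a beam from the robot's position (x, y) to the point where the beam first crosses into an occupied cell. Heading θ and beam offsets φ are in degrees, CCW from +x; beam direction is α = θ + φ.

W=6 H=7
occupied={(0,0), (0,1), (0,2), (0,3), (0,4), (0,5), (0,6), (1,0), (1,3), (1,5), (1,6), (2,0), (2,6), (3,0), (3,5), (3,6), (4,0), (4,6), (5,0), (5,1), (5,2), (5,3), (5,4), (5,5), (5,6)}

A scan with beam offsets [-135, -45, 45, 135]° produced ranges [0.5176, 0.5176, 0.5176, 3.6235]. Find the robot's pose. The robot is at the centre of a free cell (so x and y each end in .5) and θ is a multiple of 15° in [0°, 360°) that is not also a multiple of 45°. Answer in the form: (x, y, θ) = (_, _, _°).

(x, y, θ) = (1.5, 4.5, 210°)

Enumerate (i+0.5, j+0.5, θ) over the 17 free cells and 16 admissible headings. For each, cast all 4 beams and compare to the given ranges.
  (1.5, 2.5, 150°): beam 1 = 3.6235 ≠ 0.5176 ✗
  (4.5, 2.5, 75°): beam 1 = 1.0000 ≠ 0.5176 ✗
  (4.5, 2.5, 195°): beam 1 = 1.0000 ≠ 0.5176 ✗
  (4.5, 5.5, 60°): beam 1 = 1.9319 ≠ 0.5176 ✗
  …
  (1.5, 4.5, 210°): r_1=0.5176, r_2=0.5176, r_3=0.5176, r_4=3.6235 — all match ✓
Only this pose fits every beam.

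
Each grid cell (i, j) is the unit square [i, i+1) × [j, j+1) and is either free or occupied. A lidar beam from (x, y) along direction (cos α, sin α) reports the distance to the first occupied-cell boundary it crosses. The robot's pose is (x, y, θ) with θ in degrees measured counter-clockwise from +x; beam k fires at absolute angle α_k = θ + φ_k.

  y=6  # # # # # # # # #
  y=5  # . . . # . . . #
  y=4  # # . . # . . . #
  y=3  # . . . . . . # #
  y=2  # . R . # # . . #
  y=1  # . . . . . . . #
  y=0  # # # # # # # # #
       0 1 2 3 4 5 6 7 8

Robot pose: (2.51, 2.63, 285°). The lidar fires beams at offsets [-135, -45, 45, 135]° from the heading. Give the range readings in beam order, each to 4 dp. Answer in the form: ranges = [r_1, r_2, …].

beam 1: φ=-135°, α=150°
  cosα=-0.8660 sinα=0.5000 | (2,2) | tMaxX 0.5889 tMaxY 0.7400 | tΔX 1.1547 tΔY 2.0000
    t=0.5889 [x] (1,2)
    t=0.7400 [y] (1,3)
    t=1.7436 [x] (0,3) — stop
  → r_1 = 1.7436
beam 2: φ=-45°, α=240°
  cosα=-0.5000 sinα=-0.8660 | (2,2) | tMaxX 1.0200 tMaxY 0.7275 | tΔX 2.0000 tΔY 1.1547
    t=0.7275 [y] (2,1)
    t=1.0200 [x] (1,1)
    t=1.8822 [y] (1,0) — stop
  → r_2 = 1.8822
beam 3: φ=45°, α=330°
  cosα=0.8660 sinα=-0.5000 | (2,2) | tMaxX 0.5658 tMaxY 1.2600 | tΔX 1.1547 tΔY 2.0000
    t=0.5658 [x] (3,2)
    t=1.2600 [y] (3,1)
    t=1.7205 [x] (4,1)
    t=2.8752 [x] (5,1)
    t=3.2600 [y] (5,0) — stop
  → r_3 = 3.2600
beam 4: φ=135°, α=60°
  cosα=0.5000 sinα=0.8660 | (2,2) | tMaxX 0.9800 tMaxY 0.4272 | tΔX 2.0000 tΔY 1.1547
    t=0.4272 [y] (2,3)
    t=0.9800 [x] (3,3)
    t=1.5819 [y] (3,4)
    t=2.7366 [y] (3,5)
    t=2.9800 [x] (4,5) — stop
  → r_4 = 2.9800

ranges = [1.7436, 1.8822, 3.2600, 2.9800]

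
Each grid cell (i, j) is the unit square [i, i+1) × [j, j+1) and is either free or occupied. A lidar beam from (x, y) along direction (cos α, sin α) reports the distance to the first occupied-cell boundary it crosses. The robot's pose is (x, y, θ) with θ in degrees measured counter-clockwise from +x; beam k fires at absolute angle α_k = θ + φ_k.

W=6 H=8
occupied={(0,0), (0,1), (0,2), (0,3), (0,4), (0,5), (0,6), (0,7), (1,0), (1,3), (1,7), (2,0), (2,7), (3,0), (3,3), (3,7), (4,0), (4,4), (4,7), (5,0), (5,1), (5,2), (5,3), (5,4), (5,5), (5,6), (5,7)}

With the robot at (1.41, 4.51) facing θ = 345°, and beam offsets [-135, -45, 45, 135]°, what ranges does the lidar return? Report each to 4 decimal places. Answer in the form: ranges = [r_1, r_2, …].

ranges = [0.4734, 0.5889, 4.1454, 0.8200]

beam 1: φ=-135°, α=210°
  dir = (cos 210°, sin 210°) = (-0.8660, -0.5000); from cell (1,4)
  next x-line at t=0.4734, next y-line at t=1.0200; Δt_x=1.1547, Δt_y=2.0000
    x: enter (0,4) at t=0.4734 ← occupied
  → r_1 = 0.4734
beam 2: φ=-45°, α=300°
  dir = (cos 300°, sin 300°) = (0.5000, -0.8660); from cell (1,4)
  next x-line at t=1.1800, next y-line at t=0.5889; Δt_x=2.0000, Δt_y=1.1547
    y: enter (1,3) at t=0.5889 ← occupied
  → r_2 = 0.5889
beam 3: φ=45°, α=30°
  dir = (cos 30°, sin 30°) = (0.8660, 0.5000); from cell (1,4)
  next x-line at t=0.6813, next y-line at t=0.9800; Δt_x=1.1547, Δt_y=2.0000
    x: enter (2,4) at t=0.6813
    y: enter (2,5) at t=0.9800
    x: enter (3,5) at t=1.8360
    y: enter (3,6) at t=2.9800
    x: enter (4,6) at t=2.9907
    x: enter (5,6) at t=4.1454 ← occupied
  → r_3 = 4.1454
beam 4: φ=135°, α=120°
  dir = (cos 120°, sin 120°) = (-0.5000, 0.8660); from cell (1,4)
  next x-line at t=0.8200, next y-line at t=0.5658; Δt_x=2.0000, Δt_y=1.1547
    y: enter (1,5) at t=0.5658
    x: enter (0,5) at t=0.8200 ← occupied
  → r_4 = 0.8200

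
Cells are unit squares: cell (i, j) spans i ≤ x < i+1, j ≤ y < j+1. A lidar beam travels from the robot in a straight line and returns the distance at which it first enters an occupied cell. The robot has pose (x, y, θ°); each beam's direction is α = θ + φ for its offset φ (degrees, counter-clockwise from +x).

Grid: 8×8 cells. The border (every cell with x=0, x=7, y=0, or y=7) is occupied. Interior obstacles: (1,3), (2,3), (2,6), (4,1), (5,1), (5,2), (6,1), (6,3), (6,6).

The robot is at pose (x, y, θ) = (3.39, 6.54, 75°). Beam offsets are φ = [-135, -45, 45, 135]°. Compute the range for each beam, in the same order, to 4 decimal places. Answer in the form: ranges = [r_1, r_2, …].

ranges = [4.0876, 0.9200, 0.5312, 0.4503]

beam 1: φ=-135°, α=300°
  cosα=0.5000 sinα=-0.8660 | (3,6) | tMaxX 1.2200 tMaxY 0.6235 | tΔX 2.0000 tΔY 1.1547
    t=0.6235 [y] (3,5)
    t=1.2200 [x] (4,5)
    t=1.7782 [y] (4,4)
    t=2.9329 [y] (4,3)
    t=3.2200 [x] (5,3)
    t=4.0876 [y] (5,2) — stop
  → r_1 = 4.0876
beam 2: φ=-45°, α=30°
  cosα=0.8660 sinα=0.5000 | (3,6) | tMaxX 0.7044 tMaxY 0.9200 | tΔX 1.1547 tΔY 2.0000
    t=0.7044 [x] (4,6)
    t=0.9200 [y] (4,7) — stop
  → r_2 = 0.9200
beam 3: φ=45°, α=120°
  cosα=-0.5000 sinα=0.8660 | (3,6) | tMaxX 0.7800 tMaxY 0.5312 | tΔX 2.0000 tΔY 1.1547
    t=0.5312 [y] (3,7) — stop
  → r_3 = 0.5312
beam 4: φ=135°, α=210°
  cosα=-0.8660 sinα=-0.5000 | (3,6) | tMaxX 0.4503 tMaxY 1.0800 | tΔX 1.1547 tΔY 2.0000
    t=0.4503 [x] (2,6) — stop
  → r_4 = 0.4503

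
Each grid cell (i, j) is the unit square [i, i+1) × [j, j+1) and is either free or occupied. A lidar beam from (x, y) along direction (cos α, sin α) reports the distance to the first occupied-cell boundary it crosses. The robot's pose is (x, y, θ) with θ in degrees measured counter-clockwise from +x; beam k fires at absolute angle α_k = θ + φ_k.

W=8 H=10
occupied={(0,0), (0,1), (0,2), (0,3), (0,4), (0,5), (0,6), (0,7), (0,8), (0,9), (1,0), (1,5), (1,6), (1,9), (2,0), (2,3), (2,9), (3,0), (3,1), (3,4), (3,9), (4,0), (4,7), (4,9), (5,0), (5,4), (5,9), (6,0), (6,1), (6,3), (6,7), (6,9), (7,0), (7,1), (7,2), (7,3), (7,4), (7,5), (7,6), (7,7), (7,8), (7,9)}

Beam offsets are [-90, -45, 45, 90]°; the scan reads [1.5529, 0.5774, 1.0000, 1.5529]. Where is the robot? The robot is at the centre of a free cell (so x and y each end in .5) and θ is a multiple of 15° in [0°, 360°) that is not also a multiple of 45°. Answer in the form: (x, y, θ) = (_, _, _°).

(x, y, θ) = (6.5, 5.5, 15°)

The pose lattice has 38·16 = 608 candidates. Test each by forward raycasting.
  (2.5, 6.5, 210°): beam 1 = 2.8868 ≠ 1.5529 ✗
  (6.5, 6.5, 150°): beam 1 = 0.5774 ≠ 1.5529 ✗
  (2.5, 4.5, 210°): beam 1 = 1.0000 ≠ 1.5529 ✗
  (6.5, 2.5, 240°): beam 1 = 3.0000 ≠ 1.5529 ✗
  …
  (6.5, 5.5, 15°): r_1=1.5529, r_2=0.5774, r_3=1.0000, r_4=1.5529 — all match ✓
No second candidate reproduces the full scan.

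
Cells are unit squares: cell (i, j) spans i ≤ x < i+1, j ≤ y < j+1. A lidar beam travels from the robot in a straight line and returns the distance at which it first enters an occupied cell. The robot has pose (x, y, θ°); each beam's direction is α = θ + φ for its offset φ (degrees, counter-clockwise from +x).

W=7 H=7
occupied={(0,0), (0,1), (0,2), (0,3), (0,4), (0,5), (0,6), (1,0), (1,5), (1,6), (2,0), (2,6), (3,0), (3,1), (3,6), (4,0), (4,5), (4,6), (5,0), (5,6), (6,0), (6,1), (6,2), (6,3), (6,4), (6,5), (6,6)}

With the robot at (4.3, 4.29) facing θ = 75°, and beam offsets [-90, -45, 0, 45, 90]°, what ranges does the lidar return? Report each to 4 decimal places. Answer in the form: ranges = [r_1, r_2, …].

ranges = [1.7600, 1.9630, 0.7350, 1.9745, 2.7432]

beam 1: φ=-90°, α=345°
  d=(0.9659,-0.2588)  start (4,4)  tX=0.7247 tY=1.1205  stride 1/|dx|=1.0353 1/|dy|=3.8637
    cross x-line → (5,4), t=0.7247
    cross y-line → (5,3), t=1.1205
    cross x-line → (6,3), t=1.7600 (wall)
  → r_1 = 1.7600
beam 2: φ=-45°, α=30°
  d=(0.8660,0.5000)  start (4,4)  tX=0.8083 tY=1.4200  stride 1/|dx|=1.1547 1/|dy|=2.0000
    cross x-line → (5,4), t=0.8083
    cross y-line → (5,5), t=1.4200
    cross x-line → (6,5), t=1.9630 (wall)
  → r_2 = 1.9630
beam 3: φ=0°, α=75°
  d=(0.2588,0.9659)  start (4,4)  tX=2.7046 tY=0.7350  stride 1/|dx|=3.8637 1/|dy|=1.0353
    cross y-line → (4,5), t=0.7350 (wall)
  → r_3 = 0.7350
beam 4: φ=45°, α=120°
  d=(-0.5000,0.8660)  start (4,4)  tX=0.6000 tY=0.8198  stride 1/|dx|=2.0000 1/|dy|=1.1547
    cross x-line → (3,4), t=0.6000
    cross y-line → (3,5), t=0.8198
    cross y-line → (3,6), t=1.9745 (wall)
  → r_4 = 1.9745
beam 5: φ=90°, α=165°
  d=(-0.9659,0.2588)  start (4,4)  tX=0.3106 tY=2.7432  stride 1/|dx|=1.0353 1/|dy|=3.8637
    cross x-line → (3,4), t=0.3106
    cross x-line → (2,4), t=1.3459
    cross x-line → (1,4), t=2.3811
    cross y-line → (1,5), t=2.7432 (wall)
  → r_5 = 2.7432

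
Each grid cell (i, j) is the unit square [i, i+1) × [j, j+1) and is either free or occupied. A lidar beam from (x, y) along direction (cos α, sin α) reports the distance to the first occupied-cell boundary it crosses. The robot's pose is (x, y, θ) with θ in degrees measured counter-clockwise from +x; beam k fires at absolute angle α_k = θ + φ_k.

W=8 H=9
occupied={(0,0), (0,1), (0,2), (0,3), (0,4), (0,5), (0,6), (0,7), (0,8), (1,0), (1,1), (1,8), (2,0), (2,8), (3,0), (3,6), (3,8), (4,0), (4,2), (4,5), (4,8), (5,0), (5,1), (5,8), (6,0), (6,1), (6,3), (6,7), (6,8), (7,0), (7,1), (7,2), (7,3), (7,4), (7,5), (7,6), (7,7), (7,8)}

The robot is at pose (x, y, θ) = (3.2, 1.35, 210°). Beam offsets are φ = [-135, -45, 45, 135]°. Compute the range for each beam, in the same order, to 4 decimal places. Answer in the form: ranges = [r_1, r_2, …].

ranges = [3.7788, 1.2423, 0.3623, 1.3523]

beam 1: φ=-135°, α=75°
  direction (0.2588, 0.9659); cell (3,1); t to first gridline: x 3.0910, y 0.6729 (then +3.8637 / +1.0353)
    (3,2) via y @ 0.6729
    (3,3) via y @ 1.7082
    (3,4) via y @ 2.7435
    (4,4) via x @ 3.0910
    (4,5) via y @ 3.7788  # hit
  → r_1 = 3.7788
beam 2: φ=-45°, α=165°
  direction (-0.9659, 0.2588); cell (3,1); t to first gridline: x 0.2071, y 2.5114 (then +1.0353 / +3.8637)
    (2,1) via x @ 0.2071
    (1,1) via x @ 1.2423  # hit
  → r_2 = 1.2423
beam 3: φ=45°, α=255°
  direction (-0.2588, -0.9659); cell (3,1); t to first gridline: x 0.7727, y 0.3623 (then +3.8637 / +1.0353)
    (3,0) via y @ 0.3623  # hit
  → r_3 = 0.3623
beam 4: φ=135°, α=345°
  direction (0.9659, -0.2588); cell (3,1); t to first gridline: x 0.8282, y 1.3523 (then +1.0353 / +3.8637)
    (4,1) via x @ 0.8282
    (4,0) via y @ 1.3523  # hit
  → r_4 = 1.3523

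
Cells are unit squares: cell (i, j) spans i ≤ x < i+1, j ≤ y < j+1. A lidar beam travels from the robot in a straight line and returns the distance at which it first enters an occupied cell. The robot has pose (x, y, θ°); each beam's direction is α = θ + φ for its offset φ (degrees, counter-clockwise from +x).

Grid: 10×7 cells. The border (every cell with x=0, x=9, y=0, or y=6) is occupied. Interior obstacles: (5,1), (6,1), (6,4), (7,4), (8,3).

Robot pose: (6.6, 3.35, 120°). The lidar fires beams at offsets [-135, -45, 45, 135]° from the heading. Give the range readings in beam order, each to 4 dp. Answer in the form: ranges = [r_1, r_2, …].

beam 1: φ=-135°, α=345°
  direction (0.9659, -0.2588); cell (6,3); t to first gridline: x 0.4141, y 1.3523 (then +1.0353 / +3.8637)
    (7,3) via x @ 0.4141
    (7,2) via y @ 1.3523
    (8,2) via x @ 1.4494
    (9,2) via x @ 2.4847  # hit
  → r_1 = 2.4847
beam 2: φ=-45°, α=75°
  direction (0.2588, 0.9659); cell (6,3); t to first gridline: x 1.5455, y 0.6729 (then +3.8637 / +1.0353)
    (6,4) via y @ 0.6729  # hit
  → r_2 = 0.6729
beam 3: φ=45°, α=165°
  direction (-0.9659, 0.2588); cell (6,3); t to first gridline: x 0.6212, y 2.5114 (then +1.0353 / +3.8637)
    (5,3) via x @ 0.6212
    (4,3) via x @ 1.6564
    (4,4) via y @ 2.5114
    (3,4) via x @ 2.6917
    (2,4) via x @ 3.7270
    (1,4) via x @ 4.7623
    (0,4) via x @ 5.7975  # hit
  → r_3 = 5.7975
beam 4: φ=135°, α=255°
  direction (-0.2588, -0.9659); cell (6,3); t to first gridline: x 2.3182, y 0.3623 (then +3.8637 / +1.0353)
    (6,2) via y @ 0.3623
    (6,1) via y @ 1.3976  # hit
  → r_4 = 1.3976

ranges = [2.4847, 0.6729, 5.7975, 1.3976]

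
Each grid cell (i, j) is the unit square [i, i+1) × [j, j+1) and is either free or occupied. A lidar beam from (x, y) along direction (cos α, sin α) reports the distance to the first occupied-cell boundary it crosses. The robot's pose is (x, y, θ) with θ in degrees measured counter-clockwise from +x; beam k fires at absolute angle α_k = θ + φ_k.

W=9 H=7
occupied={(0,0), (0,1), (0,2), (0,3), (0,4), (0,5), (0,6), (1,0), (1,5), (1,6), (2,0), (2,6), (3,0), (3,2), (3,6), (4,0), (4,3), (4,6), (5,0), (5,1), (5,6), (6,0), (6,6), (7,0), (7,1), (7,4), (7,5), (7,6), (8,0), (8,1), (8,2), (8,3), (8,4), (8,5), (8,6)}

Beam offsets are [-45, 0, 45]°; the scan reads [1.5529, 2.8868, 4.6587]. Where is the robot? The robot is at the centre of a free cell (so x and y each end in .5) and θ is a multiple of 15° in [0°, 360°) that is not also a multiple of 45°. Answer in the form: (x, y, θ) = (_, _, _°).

(x, y, θ) = (3.5, 5.5, 210°)

The pose lattice has 28·16 = 448 candidates. Test each by forward raycasting.
  (3.5, 4.5, 345°): beam 1 = 1.0000 ≠ 1.5529 ✗
  (7.5, 3.5, 330°): beam 2 = 0.5774 ≠ 2.8868 ✗
  (1.5, 4.5, 330°): beam 1 = 3.6235 ≠ 1.5529 ✗
  (4.5, 2.5, 105°): beam 1 = 0.5774 ≠ 1.5529 ✗
  …
  (3.5, 5.5, 210°): r_1=1.5529, r_2=2.8868, r_3=4.6587 — all match ✓
No second candidate reproduces the full scan.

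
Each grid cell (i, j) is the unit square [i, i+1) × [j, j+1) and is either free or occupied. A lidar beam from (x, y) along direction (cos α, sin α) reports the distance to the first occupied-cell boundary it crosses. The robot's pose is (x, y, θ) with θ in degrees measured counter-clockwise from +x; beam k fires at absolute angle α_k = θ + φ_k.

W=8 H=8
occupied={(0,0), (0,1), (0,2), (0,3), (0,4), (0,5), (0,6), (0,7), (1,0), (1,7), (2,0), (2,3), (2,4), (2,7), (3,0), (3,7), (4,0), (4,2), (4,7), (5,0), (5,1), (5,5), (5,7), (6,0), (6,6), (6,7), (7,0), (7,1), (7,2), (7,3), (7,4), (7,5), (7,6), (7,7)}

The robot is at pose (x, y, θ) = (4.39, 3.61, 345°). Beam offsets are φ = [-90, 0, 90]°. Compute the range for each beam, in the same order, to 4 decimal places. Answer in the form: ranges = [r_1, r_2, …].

beam 1: φ=-90°, α=255°
  cosα=-0.2588 sinα=-0.9659 | (4,3) | tMaxX 1.5068 tMaxY 0.6315 | tΔX 3.8637 tΔY 1.0353
    t=0.6315 [y] (4,2) — stop
  → r_1 = 0.6315
beam 2: φ=0°, α=345°
  cosα=0.9659 sinα=-0.2588 | (4,3) | tMaxX 0.6315 tMaxY 2.3569 | tΔX 1.0353 tΔY 3.8637
    t=0.6315 [x] (5,3)
    t=1.6668 [x] (6,3)
    t=2.3569 [y] (6,2)
    t=2.7021 [x] (7,2) — stop
  → r_2 = 2.7021
beam 3: φ=90°, α=75°
  cosα=0.2588 sinα=0.9659 | (4,3) | tMaxX 2.3569 tMaxY 0.4038 | tΔX 3.8637 tΔY 1.0353
    t=0.4038 [y] (4,4)
    t=1.4390 [y] (4,5)
    t=2.3569 [x] (5,5) — stop
  → r_3 = 2.3569

ranges = [0.6315, 2.7021, 2.3569]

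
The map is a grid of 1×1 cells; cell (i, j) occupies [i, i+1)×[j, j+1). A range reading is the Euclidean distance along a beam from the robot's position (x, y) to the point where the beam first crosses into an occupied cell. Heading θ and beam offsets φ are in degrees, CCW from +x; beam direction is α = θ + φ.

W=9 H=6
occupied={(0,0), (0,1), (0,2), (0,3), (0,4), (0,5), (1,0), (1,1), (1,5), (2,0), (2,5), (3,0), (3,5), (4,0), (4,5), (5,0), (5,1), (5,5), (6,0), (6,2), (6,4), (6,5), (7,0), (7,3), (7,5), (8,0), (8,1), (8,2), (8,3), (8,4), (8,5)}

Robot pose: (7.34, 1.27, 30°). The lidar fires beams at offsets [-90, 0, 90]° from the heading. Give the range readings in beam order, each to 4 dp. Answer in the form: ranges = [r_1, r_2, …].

ranges = [0.3118, 0.7621, 0.8429]

beam 1: φ=-90°, α=300°
  dir = (cos 300°, sin 300°) = (0.5000, -0.8660); from cell (7,1)
  next x-line at t=1.3200, next y-line at t=0.3118; Δt_x=2.0000, Δt_y=1.1547
    y: enter (7,0) at t=0.3118 ← occupied
  → r_1 = 0.3118
beam 2: φ=0°, α=30°
  dir = (cos 30°, sin 30°) = (0.8660, 0.5000); from cell (7,1)
  next x-line at t=0.7621, next y-line at t=1.4600; Δt_x=1.1547, Δt_y=2.0000
    x: enter (8,1) at t=0.7621 ← occupied
  → r_2 = 0.7621
beam 3: φ=90°, α=120°
  dir = (cos 120°, sin 120°) = (-0.5000, 0.8660); from cell (7,1)
  next x-line at t=0.6800, next y-line at t=0.8429; Δt_x=2.0000, Δt_y=1.1547
    x: enter (6,1) at t=0.6800
    y: enter (6,2) at t=0.8429 ← occupied
  → r_3 = 0.8429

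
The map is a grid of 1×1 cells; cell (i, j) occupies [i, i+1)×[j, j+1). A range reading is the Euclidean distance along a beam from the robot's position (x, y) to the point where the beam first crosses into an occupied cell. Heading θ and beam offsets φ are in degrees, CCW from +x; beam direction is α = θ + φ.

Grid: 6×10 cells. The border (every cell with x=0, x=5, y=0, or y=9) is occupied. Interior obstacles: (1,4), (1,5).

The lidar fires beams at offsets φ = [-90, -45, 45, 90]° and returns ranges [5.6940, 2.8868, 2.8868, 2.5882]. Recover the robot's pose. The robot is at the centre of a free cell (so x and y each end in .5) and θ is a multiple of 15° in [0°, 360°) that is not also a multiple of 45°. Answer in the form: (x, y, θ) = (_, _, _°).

Enumerate (i+0.5, j+0.5, θ) over the 30 free cells and 16 admissible headings. For each, cast all 4 beams and compare to the given ranges.
  (4.5, 3.5, 15°): beam 1 = 1.9319 ≠ 5.6940 ✗
  (2.5, 5.5, 285°): beam 1 = 0.5176 ≠ 5.6940 ✗
  (1.5, 2.5, 75°): beam 1 = 3.6235 ≠ 5.6940 ✗
  …
  (2.5, 6.5, 15°): r_1=5.6940, r_2=2.8868, r_3=2.8868, r_4=2.5882 — all match ✓
Only this pose fits every beam.

(x, y, θ) = (2.5, 6.5, 15°)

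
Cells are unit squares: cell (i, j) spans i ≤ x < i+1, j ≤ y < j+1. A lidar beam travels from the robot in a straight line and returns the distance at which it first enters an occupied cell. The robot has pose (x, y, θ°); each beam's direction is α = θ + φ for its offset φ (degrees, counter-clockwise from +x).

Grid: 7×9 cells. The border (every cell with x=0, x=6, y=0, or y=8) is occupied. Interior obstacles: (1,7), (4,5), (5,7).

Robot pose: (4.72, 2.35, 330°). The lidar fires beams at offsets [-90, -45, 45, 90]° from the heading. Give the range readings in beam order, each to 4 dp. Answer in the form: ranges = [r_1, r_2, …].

ranges = [1.5588, 1.3976, 1.3252, 2.5600]

beam 1: φ=-90°, α=240°
  direction (-0.5000, -0.8660); cell (4,2); t to first gridline: x 1.4400, y 0.4041 (then +2.0000 / +1.1547)
    (4,1) via y @ 0.4041
    (3,1) via x @ 1.4400
    (3,0) via y @ 1.5588  # hit
  → r_1 = 1.5588
beam 2: φ=-45°, α=285°
  direction (0.2588, -0.9659); cell (4,2); t to first gridline: x 1.0818, y 0.3623 (then +3.8637 / +1.0353)
    (4,1) via y @ 0.3623
    (5,1) via x @ 1.0818
    (5,0) via y @ 1.3976  # hit
  → r_2 = 1.3976
beam 3: φ=45°, α=15°
  direction (0.9659, 0.2588); cell (4,2); t to first gridline: x 0.2899, y 2.5114 (then +1.0353 / +3.8637)
    (5,2) via x @ 0.2899
    (6,2) via x @ 1.3252  # hit
  → r_3 = 1.3252
beam 4: φ=90°, α=60°
  direction (0.5000, 0.8660); cell (4,2); t to first gridline: x 0.5600, y 0.7506 (then +2.0000 / +1.1547)
    (5,2) via x @ 0.5600
    (5,3) via y @ 0.7506
    (5,4) via y @ 1.9053
    (6,4) via x @ 2.5600  # hit
  → r_4 = 2.5600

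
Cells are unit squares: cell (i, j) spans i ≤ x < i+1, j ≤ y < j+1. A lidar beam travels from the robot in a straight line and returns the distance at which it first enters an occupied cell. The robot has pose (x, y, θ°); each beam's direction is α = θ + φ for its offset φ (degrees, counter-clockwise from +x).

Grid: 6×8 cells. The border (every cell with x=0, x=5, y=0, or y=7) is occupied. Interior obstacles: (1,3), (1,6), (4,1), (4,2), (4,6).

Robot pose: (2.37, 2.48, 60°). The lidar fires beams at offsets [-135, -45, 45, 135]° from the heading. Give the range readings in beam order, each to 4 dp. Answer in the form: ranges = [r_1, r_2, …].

beam 1: φ=-135°, α=285°
  dir = (cos 285°, sin 285°) = (0.2588, -0.9659); from cell (2,2)
  next x-line at t=2.4341, next y-line at t=0.4969; Δt_x=3.8637, Δt_y=1.0353
    y: enter (2,1) at t=0.4969
    y: enter (2,0) at t=1.5322 ← occupied
  → r_1 = 1.5322
beam 2: φ=-45°, α=15°
  dir = (cos 15°, sin 15°) = (0.9659, 0.2588); from cell (2,2)
  next x-line at t=0.6522, next y-line at t=2.0091; Δt_x=1.0353, Δt_y=3.8637
    x: enter (3,2) at t=0.6522
    x: enter (4,2) at t=1.6875 ← occupied
  → r_2 = 1.6875
beam 3: φ=45°, α=105°
  dir = (cos 105°, sin 105°) = (-0.2588, 0.9659); from cell (2,2)
  next x-line at t=1.4296, next y-line at t=0.5383; Δt_x=3.8637, Δt_y=1.0353
    y: enter (2,3) at t=0.5383
    x: enter (1,3) at t=1.4296 ← occupied
  → r_3 = 1.4296
beam 4: φ=135°, α=195°
  dir = (cos 195°, sin 195°) = (-0.9659, -0.2588); from cell (2,2)
  next x-line at t=0.3831, next y-line at t=1.8546; Δt_x=1.0353, Δt_y=3.8637
    x: enter (1,2) at t=0.3831
    x: enter (0,2) at t=1.4183 ← occupied
  → r_4 = 1.4183

ranges = [1.5322, 1.6875, 1.4296, 1.4183]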